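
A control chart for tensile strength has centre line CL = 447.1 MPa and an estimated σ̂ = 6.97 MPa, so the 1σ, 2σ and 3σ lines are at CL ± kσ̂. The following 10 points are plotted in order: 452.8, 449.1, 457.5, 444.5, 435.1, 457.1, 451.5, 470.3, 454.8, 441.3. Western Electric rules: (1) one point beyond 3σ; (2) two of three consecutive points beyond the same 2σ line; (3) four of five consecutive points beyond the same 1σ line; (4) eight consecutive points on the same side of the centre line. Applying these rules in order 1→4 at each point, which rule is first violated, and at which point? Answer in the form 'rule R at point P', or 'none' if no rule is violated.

rule 1 at point 8

Zone of each point (C = within 1σ̂, B = 1σ̂–2σ̂, A = 2σ̂–3σ̂, * = beyond 3σ̂; sign = side of CL): 1:+C, 2:+C, 3:+B, 4:-C, 5:-B, 6:+B, 7:+C, 8:+*, 9:+B, 10:-C
Rule 1 (one point beyond the 3σ limits) is satisfied at point 8.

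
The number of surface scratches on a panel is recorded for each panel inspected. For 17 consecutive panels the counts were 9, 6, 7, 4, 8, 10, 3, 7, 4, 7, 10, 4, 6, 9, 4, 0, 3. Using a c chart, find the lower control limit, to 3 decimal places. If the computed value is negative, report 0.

c̄ = (9 + 6 + 7 + 4 + 8 + 10 + 3 + 7 + 4 + 7 + 10 + 4 + 6 + 9 + 4 + 0 + 3) / 17 = 101 / 17 = 5.9412
LCL = c̄ − 3√c̄ = 5.9412 − 3 × 2.4375 = -1.3712 → 0 (cannot be negative)

0.000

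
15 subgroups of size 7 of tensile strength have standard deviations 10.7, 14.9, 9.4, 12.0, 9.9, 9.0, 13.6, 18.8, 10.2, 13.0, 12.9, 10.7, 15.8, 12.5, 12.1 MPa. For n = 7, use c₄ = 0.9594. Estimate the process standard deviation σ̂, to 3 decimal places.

12.890

s̄ = (10.7 + 14.9 + 9.4 + 12.0 + 9.9 + 9.0 + 13.6 + 18.8 + 10.2 + 13.0 + 12.9 + 10.7 + 15.8 + 12.5 + 12.1) / 15 = 12.3667
σ̂ = s̄ / c₄ = 12.3667 / 0.9594 = 12.8900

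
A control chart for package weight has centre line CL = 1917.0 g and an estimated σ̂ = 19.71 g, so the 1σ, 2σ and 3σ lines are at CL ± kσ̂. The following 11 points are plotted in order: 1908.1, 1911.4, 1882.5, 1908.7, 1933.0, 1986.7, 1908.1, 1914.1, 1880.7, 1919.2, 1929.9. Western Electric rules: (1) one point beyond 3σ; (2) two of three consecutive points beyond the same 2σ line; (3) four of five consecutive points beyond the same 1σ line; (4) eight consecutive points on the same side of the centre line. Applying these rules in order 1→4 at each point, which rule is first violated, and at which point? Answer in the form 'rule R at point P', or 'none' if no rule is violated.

Zone of each point (C = within 1σ̂, B = 1σ̂–2σ̂, A = 2σ̂–3σ̂, * = beyond 3σ̂; sign = side of CL): 1:-C, 2:-C, 3:-B, 4:-C, 5:+C, 6:+*, 7:-C, 8:-C, 9:-B, 10:+C, 11:+C
Rule 1 (one point beyond the 3σ limits) is satisfied at point 6.

rule 1 at point 6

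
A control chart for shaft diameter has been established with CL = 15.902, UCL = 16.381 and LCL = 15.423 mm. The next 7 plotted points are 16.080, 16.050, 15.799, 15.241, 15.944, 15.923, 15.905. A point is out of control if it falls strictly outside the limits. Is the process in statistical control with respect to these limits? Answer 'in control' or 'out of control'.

Compare each point to [15.423, 16.381]: sample 4 = 15.241 < LCL.

out of control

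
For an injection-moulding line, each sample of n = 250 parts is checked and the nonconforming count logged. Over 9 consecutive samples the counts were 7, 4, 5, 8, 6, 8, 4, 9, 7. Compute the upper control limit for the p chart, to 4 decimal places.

p̄ = Σdᵢ / (k·n) = 58 / (9 × 250) = 0.02578
UCL = p̄ + 3·√(p̄(1−p̄)/n) = 0.02578 + 3 × √(0.02578×0.97422/250) = 0.02578 + 3 × 0.01002 = 0.05585

0.0558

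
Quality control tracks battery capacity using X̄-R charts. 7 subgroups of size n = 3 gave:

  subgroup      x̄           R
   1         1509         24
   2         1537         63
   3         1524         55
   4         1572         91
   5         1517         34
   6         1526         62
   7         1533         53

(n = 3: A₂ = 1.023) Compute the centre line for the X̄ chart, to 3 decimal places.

1531.143

X̄̄ = (1509 + 1537 + 1524 + 1572 + 1517 + 1526 + 1533) / 7 = 10718.0000 / 7 = 1531.1429
CL = X̄̄ = 1531.1429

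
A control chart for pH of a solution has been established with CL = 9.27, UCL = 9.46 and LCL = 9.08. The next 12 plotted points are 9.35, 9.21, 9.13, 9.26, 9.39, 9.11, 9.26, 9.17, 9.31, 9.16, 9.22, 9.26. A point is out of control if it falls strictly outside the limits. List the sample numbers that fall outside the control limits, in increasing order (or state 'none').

All 12 points lie within [9.08, 9.46].

none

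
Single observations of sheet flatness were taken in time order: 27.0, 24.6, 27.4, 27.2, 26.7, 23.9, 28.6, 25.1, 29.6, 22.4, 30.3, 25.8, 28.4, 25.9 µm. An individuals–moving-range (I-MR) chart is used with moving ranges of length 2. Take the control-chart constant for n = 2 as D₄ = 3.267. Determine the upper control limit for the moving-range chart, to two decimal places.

Moving ranges: 2.4, 2.8, 0.2, 0.5, 2.8, 4.7, 3.5, 4.5, 7.2, 7.9, 4.5, 2.6, 2.5; M̄R̄ = 46.1000 / 13 = 3.5462
UCL_MR = D₄·M̄R̄ = 3.267 × 3.5462 = 11.5853

11.59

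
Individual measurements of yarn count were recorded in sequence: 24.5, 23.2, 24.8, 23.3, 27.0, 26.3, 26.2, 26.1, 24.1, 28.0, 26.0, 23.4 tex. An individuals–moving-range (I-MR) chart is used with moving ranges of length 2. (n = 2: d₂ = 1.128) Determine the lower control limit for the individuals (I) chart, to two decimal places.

20.53

X̄ = (24.5 + 23.2 + 24.8 + 23.3 + 27.0 + 26.3 + 26.2 + 26.1 + 24.1 + 28.0 + 26.0 + 23.4) / 12 = 25.2417
Moving ranges: 1.3, 1.6, 1.5, 3.7, 0.7, 0.1, 0.1, 2.0, 3.9, 2.0, 2.6; M̄R̄ = 19.5000 / 11 = 1.7727
LCL = X̄ − 3·M̄R̄/d₂ = 25.2417 − 3 × 1.7727 / 1.128 = 20.5270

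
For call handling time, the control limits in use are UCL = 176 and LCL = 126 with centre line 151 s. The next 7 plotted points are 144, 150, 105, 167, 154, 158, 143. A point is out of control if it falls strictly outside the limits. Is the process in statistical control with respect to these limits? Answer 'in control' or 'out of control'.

out of control

Compare each point to [126, 176]: sample 3 = 105 < LCL.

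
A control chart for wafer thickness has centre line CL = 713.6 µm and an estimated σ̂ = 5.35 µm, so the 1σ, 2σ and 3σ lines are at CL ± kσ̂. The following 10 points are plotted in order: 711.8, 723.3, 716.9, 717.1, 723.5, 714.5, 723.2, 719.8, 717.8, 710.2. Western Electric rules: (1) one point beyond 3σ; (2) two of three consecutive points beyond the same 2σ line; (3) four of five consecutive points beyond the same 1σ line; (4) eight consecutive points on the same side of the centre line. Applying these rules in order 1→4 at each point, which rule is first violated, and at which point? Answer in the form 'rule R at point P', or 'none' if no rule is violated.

rule 4 at point 9

Zone of each point (C = within 1σ̂, B = 1σ̂–2σ̂, A = 2σ̂–3σ̂, * = beyond 3σ̂; sign = side of CL): 1:-C, 2:+B, 3:+C, 4:+C, 5:+B, 6:+C, 7:+B, 8:+B, 9:+C, 10:-C
Rule 4 (eight consecutive points on the same side of the centre line) is satisfied at point 9.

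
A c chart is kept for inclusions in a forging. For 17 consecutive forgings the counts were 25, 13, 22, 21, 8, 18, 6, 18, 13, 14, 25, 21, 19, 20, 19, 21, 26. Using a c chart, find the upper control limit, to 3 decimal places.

30.967

c̄ = (25 + 13 + 22 + 21 + 8 + 18 + 6 + 18 + 13 + 14 + 25 + 21 + 19 + 20 + 19 + 21 + 26) / 17 = 309 / 17 = 18.1765
UCL = c̄ + 3√c̄ = 18.1765 + 3 × √18.1765 = 18.1765 + 3 × 4.2634 = 30.9666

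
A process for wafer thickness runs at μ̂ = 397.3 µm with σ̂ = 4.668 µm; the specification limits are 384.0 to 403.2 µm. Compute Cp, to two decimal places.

Cp = (USL − LSL) / (6σ̂) = (403.2 − 384.0) / (6 × 4.668) = 19.2000 / 28.0080 = 0.6855

0.69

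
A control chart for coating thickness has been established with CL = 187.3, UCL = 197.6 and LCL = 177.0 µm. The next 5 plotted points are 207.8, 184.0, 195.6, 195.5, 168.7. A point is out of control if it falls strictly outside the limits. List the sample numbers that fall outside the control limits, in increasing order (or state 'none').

Compare each point to [177.0, 197.6]: sample 1 = 207.8 > UCL; sample 5 = 168.7 < LCL.

1, 5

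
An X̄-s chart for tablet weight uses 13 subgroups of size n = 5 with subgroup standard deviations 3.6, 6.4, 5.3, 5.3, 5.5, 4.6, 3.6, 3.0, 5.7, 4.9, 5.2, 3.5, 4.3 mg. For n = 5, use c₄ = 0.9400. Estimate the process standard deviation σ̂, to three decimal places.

s̄ = (3.6 + 6.4 + 5.3 + 5.3 + 5.5 + 4.6 + 3.6 + 3.0 + 5.7 + 4.9 + 5.2 + 3.5 + 4.3) / 13 = 4.6846
σ̂ = s̄ / c₄ = 4.6846 / 0.9400 = 4.9836

4.984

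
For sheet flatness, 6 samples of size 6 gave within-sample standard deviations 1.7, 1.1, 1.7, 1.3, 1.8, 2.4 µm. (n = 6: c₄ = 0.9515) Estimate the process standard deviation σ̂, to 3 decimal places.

s̄ = (1.7 + 1.1 + 1.7 + 1.3 + 1.8 + 2.4) / 6 = 1.6667
σ̂ = s̄ / c₄ = 1.6667 / 0.9515 = 1.7516

1.752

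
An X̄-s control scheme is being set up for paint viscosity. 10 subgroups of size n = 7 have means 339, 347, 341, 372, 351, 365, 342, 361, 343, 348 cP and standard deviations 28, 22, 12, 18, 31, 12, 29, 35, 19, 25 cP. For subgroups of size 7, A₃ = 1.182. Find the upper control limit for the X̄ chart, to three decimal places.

378.204

X̄̄ = (339 + 347 + 341 + 372 + 351 + 365 + 342 + 361 + 343 + 348) / 10 = 350.9000
s̄ = (28 + 22 + 12 + 18 + 31 + 12 + 29 + 35 + 19 + 25) / 10 = 23.1000
UCL = X̄̄ + A₃·s̄ = 350.9000 + 1.182 × 23.1000 = 378.2042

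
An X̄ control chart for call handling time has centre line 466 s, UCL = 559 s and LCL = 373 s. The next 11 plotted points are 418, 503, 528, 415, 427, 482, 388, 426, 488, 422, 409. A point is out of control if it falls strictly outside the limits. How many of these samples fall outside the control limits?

0

All 11 points lie within [373, 559].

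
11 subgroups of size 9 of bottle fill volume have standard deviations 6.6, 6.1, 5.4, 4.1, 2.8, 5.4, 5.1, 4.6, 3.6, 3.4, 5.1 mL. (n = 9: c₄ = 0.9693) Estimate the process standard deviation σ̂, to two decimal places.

4.90

s̄ = (6.6 + 6.1 + 5.4 + 4.1 + 2.8 + 5.4 + 5.1 + 4.6 + 3.6 + 3.4 + 5.1) / 11 = 4.7455
σ̂ = s̄ / c₄ = 4.7455 / 0.9693 = 4.8958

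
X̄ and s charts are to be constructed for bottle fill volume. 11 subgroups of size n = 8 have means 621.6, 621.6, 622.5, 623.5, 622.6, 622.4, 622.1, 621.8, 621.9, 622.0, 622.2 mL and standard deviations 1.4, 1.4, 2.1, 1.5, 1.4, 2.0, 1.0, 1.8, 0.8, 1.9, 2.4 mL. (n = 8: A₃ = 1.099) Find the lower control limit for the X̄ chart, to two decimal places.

620.43

X̄̄ = (621.6 + 621.6 + 622.5 + 623.5 + 622.6 + 622.4 + 622.1 + 621.8 + 621.9 + 622.0 + 622.2) / 11 = 622.2000
s̄ = (1.4 + 1.4 + 2.1 + 1.5 + 1.4 + 2.0 + 1.0 + 1.8 + 0.8 + 1.9 + 2.4) / 11 = 1.6091
LCL = X̄̄ − A₃·s̄ = 622.2000 − 1.099 × 1.6091 = 620.4316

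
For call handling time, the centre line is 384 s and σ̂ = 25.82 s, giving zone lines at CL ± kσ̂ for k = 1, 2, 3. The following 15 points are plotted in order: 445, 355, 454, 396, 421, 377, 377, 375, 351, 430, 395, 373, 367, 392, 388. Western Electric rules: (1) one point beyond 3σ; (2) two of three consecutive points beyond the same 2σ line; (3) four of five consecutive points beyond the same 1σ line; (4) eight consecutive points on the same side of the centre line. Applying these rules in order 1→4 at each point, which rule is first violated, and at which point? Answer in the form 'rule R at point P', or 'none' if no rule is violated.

rule 2 at point 3

Zone of each point (C = within 1σ̂, B = 1σ̂–2σ̂, A = 2σ̂–3σ̂, * = beyond 3σ̂; sign = side of CL): 1:+A, 2:-B, 3:+A, 4:+C, 5:+B, 6:-C, 7:-C, 8:-C, 9:-B, 10:+B, 11:+C, 12:-C, 13:-C, 14:+C, 15:+C
Rule 2 (two of three consecutive points beyond the same 2σ limit) is satisfied at point 3.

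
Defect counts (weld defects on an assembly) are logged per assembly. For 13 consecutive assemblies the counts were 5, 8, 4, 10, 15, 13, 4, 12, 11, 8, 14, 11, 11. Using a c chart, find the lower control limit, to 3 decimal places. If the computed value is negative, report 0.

c̄ = (5 + 8 + 4 + 10 + 15 + 13 + 4 + 12 + 11 + 8 + 14 + 11 + 11) / 13 = 126 / 13 = 9.6923
LCL = c̄ − 3√c̄ = 9.6923 − 3 × 3.1132 = 0.3526

0.353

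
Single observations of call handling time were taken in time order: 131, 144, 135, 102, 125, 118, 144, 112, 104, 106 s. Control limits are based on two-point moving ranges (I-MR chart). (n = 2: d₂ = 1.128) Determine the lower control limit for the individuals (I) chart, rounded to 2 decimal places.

76.89

X̄ = (131 + 144 + 135 + 102 + 125 + 118 + 144 + 112 + 104 + 106) / 10 = 122.1000
Moving ranges: 13, 9, 33, 23, 7, 26, 32, 8, 2; M̄R̄ = 153.0000 / 9 = 17.0000
LCL = X̄ − 3·M̄R̄/d₂ = 122.1000 − 3 × 17.0000 / 1.128 = 76.8872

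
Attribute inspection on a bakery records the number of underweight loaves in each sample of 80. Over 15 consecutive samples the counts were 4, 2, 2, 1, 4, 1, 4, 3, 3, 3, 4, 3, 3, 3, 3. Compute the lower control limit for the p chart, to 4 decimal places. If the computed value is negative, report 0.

p̄ = Σdᵢ / (k·n) = 43 / (15 × 80) = 0.03583
LCL = p̄ − 3·√(p̄(1−p̄)/n) = 0.03583 − 3 × 0.02078 = -0.02651 → 0 (negative, so LCL = 0)

0.0000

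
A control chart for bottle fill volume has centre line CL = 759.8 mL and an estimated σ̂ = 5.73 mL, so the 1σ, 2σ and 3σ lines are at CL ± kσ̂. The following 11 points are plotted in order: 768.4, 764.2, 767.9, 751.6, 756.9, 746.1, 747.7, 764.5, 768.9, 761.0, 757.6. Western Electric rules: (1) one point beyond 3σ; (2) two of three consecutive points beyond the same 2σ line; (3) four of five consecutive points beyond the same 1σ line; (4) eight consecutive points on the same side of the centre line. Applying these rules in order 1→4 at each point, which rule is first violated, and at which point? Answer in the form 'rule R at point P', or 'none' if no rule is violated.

Zone of each point (C = within 1σ̂, B = 1σ̂–2σ̂, A = 2σ̂–3σ̂, * = beyond 3σ̂; sign = side of CL): 1:+B, 2:+C, 3:+B, 4:-B, 5:-C, 6:-A, 7:-A, 8:+C, 9:+B, 10:+C, 11:-C
Rule 2 (two of three consecutive points beyond the same 2σ limit) is satisfied at point 7.

rule 2 at point 7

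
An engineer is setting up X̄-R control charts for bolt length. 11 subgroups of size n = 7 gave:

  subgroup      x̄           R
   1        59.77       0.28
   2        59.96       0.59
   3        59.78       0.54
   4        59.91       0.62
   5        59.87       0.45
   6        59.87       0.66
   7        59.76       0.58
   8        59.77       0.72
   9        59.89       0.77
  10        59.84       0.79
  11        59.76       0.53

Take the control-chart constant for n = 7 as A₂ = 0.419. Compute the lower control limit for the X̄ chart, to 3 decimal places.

X̄̄ = (59.77 + 59.96 + 59.78 + 59.91 + 59.87 + 59.87 + 59.76 + 59.77 + 59.89 + 59.84 + 59.76) / 11 = 658.1800 / 11 = 59.8345
R̄ = (0.28 + 0.59 + 0.54 + 0.62 + 0.45 + 0.66 + 0.58 + 0.72 + 0.77 + 0.79 + 0.53) / 11 = 6.5300 / 11 = 0.5936
LCL = X̄̄ − A₂·R̄ = 59.8345 − 0.419 × 0.5936 = 59.5858

59.586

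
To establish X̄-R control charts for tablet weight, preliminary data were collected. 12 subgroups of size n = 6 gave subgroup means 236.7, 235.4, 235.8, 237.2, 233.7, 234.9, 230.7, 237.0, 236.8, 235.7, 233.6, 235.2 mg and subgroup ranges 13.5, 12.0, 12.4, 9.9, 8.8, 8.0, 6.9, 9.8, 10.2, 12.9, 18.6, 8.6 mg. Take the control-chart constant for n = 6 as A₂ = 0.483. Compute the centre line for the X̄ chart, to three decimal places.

X̄̄ = (236.7 + 235.4 + 235.8 + 237.2 + 233.7 + 234.9 + 230.7 + 237.0 + 236.8 + 235.7 + 233.6 + 235.2) / 12 = 2822.7000 / 12 = 235.2250
CL = X̄̄ = 235.2250

235.225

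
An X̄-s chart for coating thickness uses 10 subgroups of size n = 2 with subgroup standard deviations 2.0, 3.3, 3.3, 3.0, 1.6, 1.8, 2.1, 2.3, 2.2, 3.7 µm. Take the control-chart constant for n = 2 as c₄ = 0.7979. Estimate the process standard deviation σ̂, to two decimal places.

3.17

s̄ = (2.0 + 3.3 + 3.3 + 3.0 + 1.6 + 1.8 + 2.1 + 2.3 + 2.2 + 3.7) / 10 = 2.5300
σ̂ = s̄ / c₄ = 2.5300 / 0.7979 = 3.1708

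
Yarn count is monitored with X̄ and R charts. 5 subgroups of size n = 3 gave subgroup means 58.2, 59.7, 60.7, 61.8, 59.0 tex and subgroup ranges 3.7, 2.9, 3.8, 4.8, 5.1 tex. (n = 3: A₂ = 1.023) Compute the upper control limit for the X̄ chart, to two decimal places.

64.03

X̄̄ = (58.2 + 59.7 + 60.7 + 61.8 + 59.0) / 5 = 299.4000 / 5 = 59.8800
R̄ = (3.7 + 2.9 + 3.8 + 4.8 + 5.1) / 5 = 20.3000 / 5 = 4.0600
UCL = X̄̄ + A₂·R̄ = 59.8800 + 1.023 × 4.0600 = 64.0334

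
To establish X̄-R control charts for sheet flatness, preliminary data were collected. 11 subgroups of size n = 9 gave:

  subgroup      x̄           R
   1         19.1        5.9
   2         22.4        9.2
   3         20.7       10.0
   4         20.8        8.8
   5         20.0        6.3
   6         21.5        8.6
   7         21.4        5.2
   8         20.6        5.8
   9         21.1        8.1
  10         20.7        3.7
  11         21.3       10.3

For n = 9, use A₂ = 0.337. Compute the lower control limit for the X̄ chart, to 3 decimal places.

18.364

X̄̄ = (19.1 + 22.4 + 20.7 + 20.8 + 20.0 + 21.5 + 21.4 + 20.6 + 21.1 + 20.7 + 21.3) / 11 = 229.6000 / 11 = 20.8727
R̄ = (5.9 + 9.2 + 10.0 + 8.8 + 6.3 + 8.6 + 5.2 + 5.8 + 8.1 + 3.7 + 10.3) / 11 = 81.9000 / 11 = 7.4455
LCL = X̄̄ − A₂·R̄ = 20.8727 − 0.337 × 7.4455 = 18.3636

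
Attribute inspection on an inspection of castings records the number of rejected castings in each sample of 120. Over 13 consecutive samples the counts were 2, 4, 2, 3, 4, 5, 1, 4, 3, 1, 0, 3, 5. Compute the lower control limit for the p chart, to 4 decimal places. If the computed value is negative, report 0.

0.0000

p̄ = Σdᵢ / (k·n) = 37 / (13 × 120) = 0.02372
LCL = p̄ − 3·√(p̄(1−p̄)/n) = 0.02372 − 3 × 0.01389 = -0.01796 → 0 (negative, so LCL = 0)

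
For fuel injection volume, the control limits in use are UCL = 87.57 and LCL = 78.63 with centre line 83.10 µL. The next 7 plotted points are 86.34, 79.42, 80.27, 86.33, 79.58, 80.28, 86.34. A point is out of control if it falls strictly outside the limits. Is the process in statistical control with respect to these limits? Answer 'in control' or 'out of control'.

in control

All 7 points lie within [78.63, 87.57].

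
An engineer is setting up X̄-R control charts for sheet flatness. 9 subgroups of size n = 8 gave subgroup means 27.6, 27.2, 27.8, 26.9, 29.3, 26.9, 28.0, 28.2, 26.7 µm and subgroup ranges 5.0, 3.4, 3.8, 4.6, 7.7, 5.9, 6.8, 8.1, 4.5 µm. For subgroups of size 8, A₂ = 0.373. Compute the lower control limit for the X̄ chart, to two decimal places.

X̄̄ = (27.6 + 27.2 + 27.8 + 26.9 + 29.3 + 26.9 + 28.0 + 28.2 + 26.7) / 9 = 248.6000 / 9 = 27.6222
R̄ = (5.0 + 3.4 + 3.8 + 4.6 + 7.7 + 5.9 + 6.8 + 8.1 + 4.5) / 9 = 49.8000 / 9 = 5.5333
LCL = X̄̄ − A₂·R̄ = 27.6222 − 0.373 × 5.5333 = 25.5583

25.56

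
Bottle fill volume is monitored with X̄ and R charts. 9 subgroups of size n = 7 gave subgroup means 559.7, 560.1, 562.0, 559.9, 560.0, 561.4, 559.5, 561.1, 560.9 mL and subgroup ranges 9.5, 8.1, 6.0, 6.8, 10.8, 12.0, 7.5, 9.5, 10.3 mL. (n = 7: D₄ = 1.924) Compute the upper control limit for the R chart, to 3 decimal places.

R̄ = (9.5 + 8.1 + 6.0 + 6.8 + 10.8 + 12.0 + 7.5 + 9.5 + 10.3) / 9 = 80.5000 / 9 = 8.9444
UCL_R = D₄·R̄ = 1.924 × 8.9444 = 17.2091

17.209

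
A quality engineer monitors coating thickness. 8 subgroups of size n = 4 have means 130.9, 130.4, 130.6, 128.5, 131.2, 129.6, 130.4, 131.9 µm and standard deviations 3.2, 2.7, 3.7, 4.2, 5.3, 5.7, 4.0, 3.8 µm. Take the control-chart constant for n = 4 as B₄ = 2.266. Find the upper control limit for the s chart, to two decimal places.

9.23

s̄ = (3.2 + 2.7 + 3.7 + 4.2 + 5.3 + 5.7 + 4.0 + 3.8) / 8 = 4.0750
UCL_s = B₄·s̄ = 2.266 × 4.0750 = 9.2340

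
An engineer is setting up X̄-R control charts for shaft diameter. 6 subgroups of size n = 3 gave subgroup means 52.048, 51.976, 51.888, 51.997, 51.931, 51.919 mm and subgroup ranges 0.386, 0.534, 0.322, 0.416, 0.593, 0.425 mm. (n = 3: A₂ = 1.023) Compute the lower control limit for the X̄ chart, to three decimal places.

51.504

X̄̄ = (52.048 + 51.976 + 51.888 + 51.997 + 51.931 + 51.919) / 6 = 311.7590 / 6 = 51.9598
R̄ = (0.386 + 0.534 + 0.322 + 0.416 + 0.593 + 0.425) / 6 = 2.6760 / 6 = 0.4460
LCL = X̄̄ − A₂·R̄ = 51.9598 − 1.023 × 0.4460 = 51.5036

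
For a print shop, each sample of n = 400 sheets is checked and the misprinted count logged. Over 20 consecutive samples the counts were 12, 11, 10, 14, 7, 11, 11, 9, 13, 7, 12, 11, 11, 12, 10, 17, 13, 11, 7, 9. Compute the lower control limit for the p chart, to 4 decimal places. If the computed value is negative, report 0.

p̄ = Σdᵢ / (k·n) = 218 / (20 × 400) = 0.02725
LCL = p̄ − 3·√(p̄(1−p̄)/n) = 0.02725 − 3 × 0.00814 = 0.00283

0.0028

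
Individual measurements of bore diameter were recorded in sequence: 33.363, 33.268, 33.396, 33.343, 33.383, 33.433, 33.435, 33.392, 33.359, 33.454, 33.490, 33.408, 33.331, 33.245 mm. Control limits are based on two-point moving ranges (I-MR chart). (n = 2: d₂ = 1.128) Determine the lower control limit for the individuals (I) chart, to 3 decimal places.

X̄ = (33.363 + 33.268 + 33.396 + 33.343 + 33.383 + 33.433 + 33.435 + 33.392 + 33.359 + 33.454 + 33.490 + 33.408 + 33.331 + 33.245) / 14 = 33.3786
Moving ranges: 0.095, 0.128, 0.053, 0.040, 0.050, 0.002, 0.043, 0.033, 0.095, 0.036, 0.082, 0.077, 0.086; M̄R̄ = 0.8200 / 13 = 0.0631
LCL = X̄ − 3·M̄R̄/d₂ = 33.3786 − 3 × 0.0631 / 1.128 = 33.2108

33.211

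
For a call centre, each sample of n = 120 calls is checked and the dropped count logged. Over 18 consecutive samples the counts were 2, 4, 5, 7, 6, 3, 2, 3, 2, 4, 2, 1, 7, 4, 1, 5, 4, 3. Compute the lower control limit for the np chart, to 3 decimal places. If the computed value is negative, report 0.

p̄ = Σdᵢ / (k·n) = 65 / (18 × 120) = 0.03009
LCL = np̄ − 3·√(np̄(1−p̄)) = 3.6111 − 3 × 1.8715 = -2.0033 → 0 (negative, so LCL = 0)

0.000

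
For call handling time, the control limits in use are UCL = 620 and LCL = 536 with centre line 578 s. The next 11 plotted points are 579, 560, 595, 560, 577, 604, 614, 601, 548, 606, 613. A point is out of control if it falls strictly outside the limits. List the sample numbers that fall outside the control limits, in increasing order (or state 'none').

All 11 points lie within [536, 620].

none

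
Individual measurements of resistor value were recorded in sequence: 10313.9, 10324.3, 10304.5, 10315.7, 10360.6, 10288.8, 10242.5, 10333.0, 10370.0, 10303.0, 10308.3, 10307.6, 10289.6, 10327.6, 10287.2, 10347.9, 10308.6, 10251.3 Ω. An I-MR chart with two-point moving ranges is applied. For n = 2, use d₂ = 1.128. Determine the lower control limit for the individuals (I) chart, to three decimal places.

X̄ = (10313.9 + 10324.3 + 10304.5 + 10315.7 + 10360.6 + 10288.8 + 10242.5 + 10333.0 + 10370.0 + 10303.0 + 10308.3 + 10307.6 + 10289.6 + 10327.6 + 10287.2 + 10347.9 + 10308.6 + 10251.3) / 18 = 10310.2444
Moving ranges: 10.4, 19.8, 11.2, 44.9, 71.8, 46.3, 90.5, 37.0, 67.0, 5.3, 0.7, 18.0, 38.0, 40.4, 60.7, 39.3, 57.3; M̄R̄ = 658.6000 / 17 = 38.7412
LCL = X̄ − 3·M̄R̄/d₂ = 10310.2444 − 3 × 38.7412 / 1.128 = 10207.2094

10207.209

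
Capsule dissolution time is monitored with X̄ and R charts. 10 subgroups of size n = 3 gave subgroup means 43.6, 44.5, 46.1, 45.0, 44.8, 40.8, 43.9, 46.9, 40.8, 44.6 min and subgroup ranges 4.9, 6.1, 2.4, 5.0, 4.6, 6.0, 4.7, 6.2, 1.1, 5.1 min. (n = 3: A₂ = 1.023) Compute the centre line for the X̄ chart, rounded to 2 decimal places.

X̄̄ = (43.6 + 44.5 + 46.1 + 45.0 + 44.8 + 40.8 + 43.9 + 46.9 + 40.8 + 44.6) / 10 = 441.0000 / 10 = 44.1000
CL = X̄̄ = 44.1000

44.10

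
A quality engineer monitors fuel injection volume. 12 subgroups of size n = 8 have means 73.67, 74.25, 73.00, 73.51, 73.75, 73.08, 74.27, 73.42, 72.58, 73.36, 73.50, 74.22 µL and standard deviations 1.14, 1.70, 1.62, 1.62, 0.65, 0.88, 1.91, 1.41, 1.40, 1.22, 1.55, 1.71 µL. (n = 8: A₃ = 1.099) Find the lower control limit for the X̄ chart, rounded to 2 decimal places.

72.01

X̄̄ = (73.67 + 74.25 + 73.00 + 73.51 + 73.75 + 73.08 + 74.27 + 73.42 + 72.58 + 73.36 + 73.50 + 74.22) / 12 = 73.5508
s̄ = (1.14 + 1.70 + 1.62 + 1.62 + 0.65 + 0.88 + 1.91 + 1.41 + 1.40 + 1.22 + 1.55 + 1.71) / 12 = 1.4008
LCL = X̄̄ − A₃·s̄ = 73.5508 − 1.099 × 1.4008 = 72.0113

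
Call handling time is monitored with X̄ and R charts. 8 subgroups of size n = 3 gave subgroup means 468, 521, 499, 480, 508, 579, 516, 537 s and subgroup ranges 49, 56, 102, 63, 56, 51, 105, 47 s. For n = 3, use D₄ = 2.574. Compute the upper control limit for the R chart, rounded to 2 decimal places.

170.21

R̄ = (49 + 56 + 102 + 63 + 56 + 51 + 105 + 47) / 8 = 529.0000 / 8 = 66.1250
UCL_R = D₄·R̄ = 2.574 × 66.1250 = 170.2057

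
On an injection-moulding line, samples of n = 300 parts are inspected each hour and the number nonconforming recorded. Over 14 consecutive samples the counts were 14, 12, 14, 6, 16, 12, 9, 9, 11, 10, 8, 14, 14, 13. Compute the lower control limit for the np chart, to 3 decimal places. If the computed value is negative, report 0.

p̄ = Σdᵢ / (k·n) = 162 / (14 × 300) = 0.03857
LCL = np̄ − 3·√(np̄(1−p̄)) = 11.5714 − 3 × 3.3354 = 1.5651

1.565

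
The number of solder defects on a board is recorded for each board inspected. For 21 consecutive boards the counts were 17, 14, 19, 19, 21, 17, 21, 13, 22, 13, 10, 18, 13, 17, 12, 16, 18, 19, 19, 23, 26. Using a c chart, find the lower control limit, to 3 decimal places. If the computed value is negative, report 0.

4.935

c̄ = (17 + 14 + 19 + 19 + 21 + 17 + 21 + 13 + 22 + 13 + 10 + 18 + 13 + 17 + 12 + 16 + 18 + 19 + 19 + 23 + 26) / 21 = 367 / 21 = 17.4762
LCL = c̄ − 3√c̄ = 17.4762 − 3 × 4.1805 = 4.9348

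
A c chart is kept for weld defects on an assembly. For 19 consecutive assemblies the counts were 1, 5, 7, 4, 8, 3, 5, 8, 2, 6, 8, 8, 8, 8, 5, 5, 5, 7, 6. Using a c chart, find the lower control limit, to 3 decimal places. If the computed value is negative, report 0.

0.000

c̄ = (1 + 5 + 7 + 4 + 8 + 3 + 5 + 8 + 2 + 6 + 8 + 8 + 8 + 8 + 5 + 5 + 5 + 7 + 6) / 19 = 109 / 19 = 5.7368
LCL = c̄ − 3√c̄ = 5.7368 − 3 × 2.3952 = -1.4487 → 0 (cannot be negative)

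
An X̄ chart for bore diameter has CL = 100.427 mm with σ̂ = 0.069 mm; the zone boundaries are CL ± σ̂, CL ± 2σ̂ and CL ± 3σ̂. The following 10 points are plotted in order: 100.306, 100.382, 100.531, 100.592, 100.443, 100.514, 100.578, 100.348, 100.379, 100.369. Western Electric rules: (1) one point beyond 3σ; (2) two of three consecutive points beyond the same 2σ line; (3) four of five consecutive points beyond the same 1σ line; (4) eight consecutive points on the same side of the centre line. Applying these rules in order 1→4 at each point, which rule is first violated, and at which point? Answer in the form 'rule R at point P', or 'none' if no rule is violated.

rule 3 at point 7

Zone of each point (C = within 1σ̂, B = 1σ̂–2σ̂, A = 2σ̂–3σ̂, * = beyond 3σ̂; sign = side of CL): 1:-B, 2:-C, 3:+B, 4:+A, 5:+C, 6:+B, 7:+A, 8:-B, 9:-C, 10:-C
Rule 3 (four of five consecutive points beyond the same 1σ limit) is satisfied at point 7.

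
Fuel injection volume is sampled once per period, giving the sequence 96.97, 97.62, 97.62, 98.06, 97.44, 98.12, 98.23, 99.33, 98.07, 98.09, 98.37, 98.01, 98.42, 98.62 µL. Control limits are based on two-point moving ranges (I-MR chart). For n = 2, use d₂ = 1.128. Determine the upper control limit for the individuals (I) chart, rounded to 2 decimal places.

X̄ = (96.97 + 97.62 + 97.62 + 98.06 + 97.44 + 98.12 + 98.23 + 99.33 + 98.07 + 98.09 + 98.37 + 98.01 + 98.42 + 98.62) / 14 = 98.0693
Moving ranges: 0.65, 0.00, 0.44, 0.62, 0.68, 0.11, 1.10, 1.26, 0.02, 0.28, 0.36, 0.41, 0.20; M̄R̄ = 6.1300 / 13 = 0.4715
UCL = X̄ + 3·M̄R̄/d₂ = 98.0693 + 3 × 0.4715 / 1.128 = 99.3234

99.32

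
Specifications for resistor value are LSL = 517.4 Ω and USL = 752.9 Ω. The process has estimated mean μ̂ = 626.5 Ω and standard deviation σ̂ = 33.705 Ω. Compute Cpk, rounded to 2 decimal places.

1.08

Cpu = (USL − μ̂) / (3σ̂) = (752.9 − 626.5) / (3 × 33.705) = 1.2501; Cpl = (μ̂ − LSL) / (3σ̂) = (626.5 − 517.4) / (3 × 33.705) = 1.0790; Cpk = min(Cpu, Cpl) = 1.0790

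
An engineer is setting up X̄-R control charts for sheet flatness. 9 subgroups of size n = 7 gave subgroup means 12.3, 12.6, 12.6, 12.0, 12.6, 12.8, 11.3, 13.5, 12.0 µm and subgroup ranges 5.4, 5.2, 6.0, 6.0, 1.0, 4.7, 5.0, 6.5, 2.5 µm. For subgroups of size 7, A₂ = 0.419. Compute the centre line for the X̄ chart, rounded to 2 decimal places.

12.41

X̄̄ = (12.3 + 12.6 + 12.6 + 12.0 + 12.6 + 12.8 + 11.3 + 13.5 + 12.0) / 9 = 111.7000 / 9 = 12.4111
CL = X̄̄ = 12.4111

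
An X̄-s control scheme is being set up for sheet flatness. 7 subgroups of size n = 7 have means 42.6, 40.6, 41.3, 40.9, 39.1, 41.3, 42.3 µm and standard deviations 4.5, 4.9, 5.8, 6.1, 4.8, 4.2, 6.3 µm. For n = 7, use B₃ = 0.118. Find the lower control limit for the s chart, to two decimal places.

s̄ = (4.5 + 4.9 + 5.8 + 6.1 + 4.8 + 4.2 + 6.3) / 7 = 5.2286
LCL_s = B₃·s̄ = 0.118 × 5.2286 = 0.6170

0.62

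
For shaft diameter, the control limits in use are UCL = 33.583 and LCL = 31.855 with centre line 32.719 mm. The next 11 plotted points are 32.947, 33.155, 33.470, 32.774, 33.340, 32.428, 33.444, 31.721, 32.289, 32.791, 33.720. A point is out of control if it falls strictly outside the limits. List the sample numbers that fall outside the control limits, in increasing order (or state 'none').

Compare each point to [31.855, 33.583]: sample 8 = 31.721 < LCL; sample 11 = 33.720 > UCL.

8, 11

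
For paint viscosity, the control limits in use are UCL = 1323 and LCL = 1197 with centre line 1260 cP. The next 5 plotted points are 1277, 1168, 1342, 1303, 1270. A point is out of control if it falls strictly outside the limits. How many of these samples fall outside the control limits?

2

Compare each point to [1197, 1323]: sample 2 = 1168 < LCL; sample 3 = 1342 > UCL.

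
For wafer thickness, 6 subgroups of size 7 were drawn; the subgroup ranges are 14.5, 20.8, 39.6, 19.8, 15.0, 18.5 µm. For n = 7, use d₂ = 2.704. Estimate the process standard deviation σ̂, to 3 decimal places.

R̄ = (14.5 + 20.8 + 39.6 + 19.8 + 15.0 + 18.5) / 6 = 21.3667
σ̂ = R̄ / d₂ = 21.3667 / 2.704 = 7.9019

7.902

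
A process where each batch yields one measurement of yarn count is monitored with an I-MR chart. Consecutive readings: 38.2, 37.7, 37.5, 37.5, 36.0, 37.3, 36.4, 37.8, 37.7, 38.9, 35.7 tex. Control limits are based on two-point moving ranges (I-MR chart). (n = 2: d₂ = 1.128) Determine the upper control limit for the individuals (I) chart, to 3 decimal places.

40.076

X̄ = (38.2 + 37.7 + 37.5 + 37.5 + 36.0 + 37.3 + 36.4 + 37.8 + 37.7 + 38.9 + 35.7) / 11 = 37.3364
Moving ranges: 0.5, 0.2, 0.0, 1.5, 1.3, 0.9, 1.4, 0.1, 1.2, 3.2; M̄R̄ = 10.3000 / 10 = 1.0300
UCL = X̄ + 3·M̄R̄/d₂ = 37.3364 + 3 × 1.0300 / 1.128 = 40.0757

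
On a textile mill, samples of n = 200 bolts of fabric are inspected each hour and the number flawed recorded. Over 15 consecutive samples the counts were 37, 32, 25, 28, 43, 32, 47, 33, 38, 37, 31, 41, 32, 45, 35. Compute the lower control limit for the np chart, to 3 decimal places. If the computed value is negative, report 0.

p̄ = Σdᵢ / (k·n) = 536 / (15 × 200) = 0.17867
LCL = np̄ − 3·√(np̄(1−p̄)) = 35.7333 − 3 × 5.4175 = 19.4809

19.481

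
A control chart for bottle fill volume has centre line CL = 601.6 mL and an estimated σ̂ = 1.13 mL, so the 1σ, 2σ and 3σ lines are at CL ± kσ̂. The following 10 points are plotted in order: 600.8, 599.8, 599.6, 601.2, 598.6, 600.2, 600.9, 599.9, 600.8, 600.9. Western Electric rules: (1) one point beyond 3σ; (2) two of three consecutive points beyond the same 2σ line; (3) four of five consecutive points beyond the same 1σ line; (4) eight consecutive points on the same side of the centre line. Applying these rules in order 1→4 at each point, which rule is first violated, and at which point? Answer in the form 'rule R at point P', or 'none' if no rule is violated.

Zone of each point (C = within 1σ̂, B = 1σ̂–2σ̂, A = 2σ̂–3σ̂, * = beyond 3σ̂; sign = side of CL): 1:-C, 2:-B, 3:-B, 4:-C, 5:-A, 6:-B, 7:-C, 8:-B, 9:-C, 10:-C
Rule 3 (four of five consecutive points beyond the same 1σ limit) is satisfied at point 6.

rule 3 at point 6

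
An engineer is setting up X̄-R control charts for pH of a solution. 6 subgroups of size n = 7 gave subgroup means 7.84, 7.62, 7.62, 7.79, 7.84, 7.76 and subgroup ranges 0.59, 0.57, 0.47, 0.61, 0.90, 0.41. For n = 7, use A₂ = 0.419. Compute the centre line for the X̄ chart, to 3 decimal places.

7.745

X̄̄ = (7.84 + 7.62 + 7.62 + 7.79 + 7.84 + 7.76) / 6 = 46.4700 / 6 = 7.7450
CL = X̄̄ = 7.7450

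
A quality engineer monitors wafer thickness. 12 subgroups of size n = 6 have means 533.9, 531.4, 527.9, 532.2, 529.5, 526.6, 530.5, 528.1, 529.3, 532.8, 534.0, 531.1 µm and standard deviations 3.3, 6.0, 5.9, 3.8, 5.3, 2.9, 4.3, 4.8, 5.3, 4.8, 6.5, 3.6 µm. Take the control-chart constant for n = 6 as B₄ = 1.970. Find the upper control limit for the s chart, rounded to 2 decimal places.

9.28

s̄ = (3.3 + 6.0 + 5.9 + 3.8 + 5.3 + 2.9 + 4.3 + 4.8 + 5.3 + 4.8 + 6.5 + 3.6) / 12 = 4.7083
UCL_s = B₄·s̄ = 1.970 × 4.7083 = 9.2754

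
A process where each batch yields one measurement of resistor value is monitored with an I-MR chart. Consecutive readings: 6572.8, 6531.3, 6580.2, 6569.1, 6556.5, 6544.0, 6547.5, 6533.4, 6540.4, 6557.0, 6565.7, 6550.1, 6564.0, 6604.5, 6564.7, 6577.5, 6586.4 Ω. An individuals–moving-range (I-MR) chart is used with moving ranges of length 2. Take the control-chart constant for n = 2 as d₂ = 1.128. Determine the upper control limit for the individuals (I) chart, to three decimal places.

X̄ = (6572.8 + 6531.3 + 6580.2 + 6569.1 + 6556.5 + 6544.0 + 6547.5 + 6533.4 + 6540.4 + 6557.0 + 6565.7 + 6550.1 + 6564.0 + 6604.5 + 6564.7 + 6577.5 + 6586.4) / 17 = 6561.4765
Moving ranges: 41.5, 48.9, 11.1, 12.6, 12.5, 3.5, 14.1, 7.0, 16.6, 8.7, 15.6, 13.9, 40.5, 39.8, 12.8, 8.9; M̄R̄ = 308.0000 / 16 = 19.2500
UCL = X̄ + 3·M̄R̄/d₂ = 6561.4765 + 3 × 19.2500 / 1.128 = 6612.6733

6612.673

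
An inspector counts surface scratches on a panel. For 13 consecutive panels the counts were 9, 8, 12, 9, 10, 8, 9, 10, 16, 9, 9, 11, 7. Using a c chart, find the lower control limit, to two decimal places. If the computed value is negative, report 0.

c̄ = (9 + 8 + 12 + 9 + 10 + 8 + 9 + 10 + 16 + 9 + 9 + 11 + 7) / 13 = 127 / 13 = 9.7692
LCL = c̄ − 3√c̄ = 9.7692 − 3 × 3.1256 = 0.3925

0.39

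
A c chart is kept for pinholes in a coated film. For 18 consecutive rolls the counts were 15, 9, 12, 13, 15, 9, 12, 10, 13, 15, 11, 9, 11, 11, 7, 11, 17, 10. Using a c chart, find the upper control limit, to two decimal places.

21.91

c̄ = (15 + 9 + 12 + 13 + 15 + 9 + 12 + 10 + 13 + 15 + 11 + 9 + 11 + 11 + 7 + 11 + 17 + 10) / 18 = 210 / 18 = 11.6667
UCL = c̄ + 3√c̄ = 11.6667 + 3 × √11.6667 = 11.6667 + 3 × 3.4157 = 21.9136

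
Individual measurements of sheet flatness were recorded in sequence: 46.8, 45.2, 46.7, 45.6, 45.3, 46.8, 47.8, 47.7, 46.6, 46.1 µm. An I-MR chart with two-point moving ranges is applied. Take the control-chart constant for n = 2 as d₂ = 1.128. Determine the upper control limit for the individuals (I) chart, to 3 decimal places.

X̄ = (46.8 + 45.2 + 46.7 + 45.6 + 45.3 + 46.8 + 47.8 + 47.7 + 46.6 + 46.1) / 10 = 46.4600
Moving ranges: 1.6, 1.5, 1.1, 0.3, 1.5, 1.0, 0.1, 1.1, 0.5; M̄R̄ = 8.7000 / 9 = 0.9667
UCL = X̄ + 3·M̄R̄/d₂ = 46.4600 + 3 × 0.9667 / 1.128 = 49.0309

49.031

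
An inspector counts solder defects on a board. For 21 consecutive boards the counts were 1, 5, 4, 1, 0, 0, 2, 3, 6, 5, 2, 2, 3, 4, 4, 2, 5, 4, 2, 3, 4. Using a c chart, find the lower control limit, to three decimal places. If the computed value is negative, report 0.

c̄ = (1 + 5 + 4 + 1 + 0 + 0 + 2 + 3 + 6 + 5 + 2 + 2 + 3 + 4 + 4 + 2 + 5 + 4 + 2 + 3 + 4) / 21 = 62 / 21 = 2.9524
LCL = c̄ − 3√c̄ = 2.9524 − 3 × 1.7182 = -2.2024 → 0 (cannot be negative)

0.000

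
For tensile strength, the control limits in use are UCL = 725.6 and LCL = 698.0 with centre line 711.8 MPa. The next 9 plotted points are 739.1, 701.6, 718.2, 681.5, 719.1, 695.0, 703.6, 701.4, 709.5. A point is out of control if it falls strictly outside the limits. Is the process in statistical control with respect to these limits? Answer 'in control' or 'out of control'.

out of control

Compare each point to [698.0, 725.6]: sample 1 = 739.1 > UCL; sample 4 = 681.5 < LCL; sample 6 = 695.0 < LCL.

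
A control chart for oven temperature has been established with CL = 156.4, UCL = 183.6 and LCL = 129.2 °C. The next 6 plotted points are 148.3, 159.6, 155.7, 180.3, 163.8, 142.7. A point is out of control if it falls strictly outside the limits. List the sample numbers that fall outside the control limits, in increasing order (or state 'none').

All 6 points lie within [129.2, 183.6].

none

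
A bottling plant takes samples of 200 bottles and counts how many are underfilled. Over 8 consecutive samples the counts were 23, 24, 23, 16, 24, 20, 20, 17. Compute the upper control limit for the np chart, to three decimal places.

p̄ = Σdᵢ / (k·n) = 167 / (8 × 200) = 0.10437
UCL = np̄ + 3·√(np̄(1−p̄)) = 20.8750 + 3 × √(20.8750×0.89563) = 20.8750 + 3 × 4.3239 = 33.8467

33.847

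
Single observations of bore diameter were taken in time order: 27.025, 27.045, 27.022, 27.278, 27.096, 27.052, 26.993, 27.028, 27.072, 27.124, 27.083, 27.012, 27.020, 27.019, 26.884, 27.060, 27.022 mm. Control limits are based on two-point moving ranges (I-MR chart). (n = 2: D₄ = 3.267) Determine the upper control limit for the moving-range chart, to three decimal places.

0.242

Moving ranges: 0.020, 0.023, 0.256, 0.182, 0.044, 0.059, 0.035, 0.044, 0.052, 0.041, 0.071, 0.008, 0.001, 0.135, 0.176, 0.038; M̄R̄ = 1.1850 / 16 = 0.0741
UCL_MR = D₄·M̄R̄ = 3.267 × 0.0741 = 0.2420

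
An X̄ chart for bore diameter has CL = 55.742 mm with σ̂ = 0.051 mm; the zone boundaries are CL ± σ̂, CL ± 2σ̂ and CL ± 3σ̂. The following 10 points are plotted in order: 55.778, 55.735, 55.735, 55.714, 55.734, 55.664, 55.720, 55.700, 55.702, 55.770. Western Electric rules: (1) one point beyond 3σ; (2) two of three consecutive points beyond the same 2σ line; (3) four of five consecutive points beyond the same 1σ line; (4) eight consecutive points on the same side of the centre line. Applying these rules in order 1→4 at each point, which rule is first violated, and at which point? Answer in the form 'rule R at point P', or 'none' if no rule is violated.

Zone of each point (C = within 1σ̂, B = 1σ̂–2σ̂, A = 2σ̂–3σ̂, * = beyond 3σ̂; sign = side of CL): 1:+C, 2:-C, 3:-C, 4:-C, 5:-C, 6:-B, 7:-C, 8:-C, 9:-C, 10:+C
Rule 4 (eight consecutive points on the same side of the centre line) is satisfied at point 9.

rule 4 at point 9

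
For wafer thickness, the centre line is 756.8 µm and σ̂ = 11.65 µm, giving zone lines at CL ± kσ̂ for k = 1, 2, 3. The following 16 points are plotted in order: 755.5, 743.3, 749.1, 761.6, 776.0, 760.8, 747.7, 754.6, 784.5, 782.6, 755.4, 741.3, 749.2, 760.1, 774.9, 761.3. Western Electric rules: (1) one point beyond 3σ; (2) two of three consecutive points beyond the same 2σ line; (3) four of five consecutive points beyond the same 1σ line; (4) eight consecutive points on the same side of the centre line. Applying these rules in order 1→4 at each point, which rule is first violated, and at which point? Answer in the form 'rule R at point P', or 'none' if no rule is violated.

Zone of each point (C = within 1σ̂, B = 1σ̂–2σ̂, A = 2σ̂–3σ̂, * = beyond 3σ̂; sign = side of CL): 1:-C, 2:-B, 3:-C, 4:+C, 5:+B, 6:+C, 7:-C, 8:-C, 9:+A, 10:+A, 11:-C, 12:-B, 13:-C, 14:+C, 15:+B, 16:+C
Rule 2 (two of three consecutive points beyond the same 2σ limit) is satisfied at point 10.

rule 2 at point 10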